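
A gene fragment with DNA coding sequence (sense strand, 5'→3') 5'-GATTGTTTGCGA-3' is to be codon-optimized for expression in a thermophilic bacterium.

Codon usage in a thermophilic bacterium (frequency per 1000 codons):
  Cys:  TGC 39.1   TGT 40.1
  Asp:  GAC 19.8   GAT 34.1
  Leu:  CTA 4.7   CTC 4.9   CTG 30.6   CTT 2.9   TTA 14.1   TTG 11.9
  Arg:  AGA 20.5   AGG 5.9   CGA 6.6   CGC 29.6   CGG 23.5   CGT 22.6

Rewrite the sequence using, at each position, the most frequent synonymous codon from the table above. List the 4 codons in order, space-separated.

GAT TGT CTG CGC

Codon 1 (Asp): best is GAT at 34.1.
Codon 2 (Cys): best is TGT at 40.1.
Codon 3 (Leu): best is CTG at 30.6.
Codon 4 (Arg): best is CGC at 29.6.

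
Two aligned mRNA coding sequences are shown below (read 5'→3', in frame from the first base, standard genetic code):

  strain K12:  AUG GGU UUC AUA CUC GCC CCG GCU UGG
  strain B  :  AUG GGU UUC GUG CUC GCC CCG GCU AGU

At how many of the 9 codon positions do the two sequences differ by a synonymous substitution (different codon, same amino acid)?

Codon 1: AUG Met / AUG Met — identical.
Codon 2: GGU Gly / GGU Gly — identical.
Codon 3: UUC Phe / UUC Phe — identical.
Codon 4: AUA Ile / GUG Val — nonsynonymous.
Codon 5: CUC Leu / CUC Leu — identical.
Codon 6: GCC Ala / GCC Ala — identical.
Codon 7: CCG Pro / CCG Pro — identical.
Codon 8: GCU Ala / GCU Ala — identical.
Codon 9: UGG Trp / AGU Ser — nonsynonymous.
Synonymous differences: 0.

0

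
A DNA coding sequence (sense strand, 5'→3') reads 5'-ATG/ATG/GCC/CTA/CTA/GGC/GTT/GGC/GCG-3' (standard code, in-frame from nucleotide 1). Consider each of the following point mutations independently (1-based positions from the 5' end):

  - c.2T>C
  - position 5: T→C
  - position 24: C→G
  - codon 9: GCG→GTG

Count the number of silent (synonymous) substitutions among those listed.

1

Codon 1: ATG (Met) → ACG (Thr) — missense.
Codon 2: ATG (Met) → ACG (Thr) — missense.
Codon 8: GGC (Gly) → GGG (Gly) — synonymous.
Codon 9: GCG (Ala) → GTG (Val) — missense.
Synonymous: 1 of 4.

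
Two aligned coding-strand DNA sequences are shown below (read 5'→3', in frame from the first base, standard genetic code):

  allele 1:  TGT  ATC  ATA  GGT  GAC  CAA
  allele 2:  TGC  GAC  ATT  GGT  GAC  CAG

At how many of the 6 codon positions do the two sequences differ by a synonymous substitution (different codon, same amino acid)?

3

Codon 1: TGT Cys / TGC Cys — synonymous.
Codon 2: ATC Ile / GAC Asp — nonsynonymous.
Codon 3: ATA Ile / ATT Ile — synonymous.
Codon 4: GGT Gly / GGT Gly — identical.
Codon 5: GAC Asp / GAC Asp — identical.
Codon 6: CAA Gln / CAG Gln — synonymous.
Synonymous differences: 3.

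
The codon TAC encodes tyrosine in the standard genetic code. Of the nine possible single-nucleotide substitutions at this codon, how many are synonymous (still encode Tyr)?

1

Position 1: none → 0 synonymous.
Position 2: none → 0 synonymous.
Position 3: TAT → 1 synonymous.
Total: 0 + 0 + 1 = 1.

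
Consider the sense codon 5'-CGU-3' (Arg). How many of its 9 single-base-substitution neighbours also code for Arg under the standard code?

Position 1: none → 0 synonymous.
Position 2: none → 0 synonymous.
Position 3: CGC, CGA, CGG → 3 synonymous.
Total: 0 + 0 + 3 = 3.

3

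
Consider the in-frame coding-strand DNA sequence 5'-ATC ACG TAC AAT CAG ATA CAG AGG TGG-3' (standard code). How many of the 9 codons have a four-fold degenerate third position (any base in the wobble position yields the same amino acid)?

Codon 1 ATC (Ile): third position 3-fold.
Codon 2 ACG (Thr): third position 4-fold.
Codon 3 TAC (Tyr): third position 2-fold.
Codon 4 AAT (Asn): third position 2-fold.
Codon 5 CAG (Gln): third position 2-fold.
Codon 6 ATA (Ile): third position 3-fold.
Codon 7 CAG (Gln): third position 2-fold.
Codon 8 AGG (Arg): third position 2-fold.
Codon 9 TGG (Trp): third position 1-fold.
Four-fold degenerate third positions: 1.

1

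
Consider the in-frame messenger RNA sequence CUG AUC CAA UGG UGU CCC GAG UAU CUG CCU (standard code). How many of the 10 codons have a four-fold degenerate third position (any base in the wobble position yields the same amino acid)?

4

Codon 1 CUG (Leu): third position 4-fold.
Codon 2 AUC (Ile): third position 3-fold.
Codon 3 CAA (Gln): third position 2-fold.
Codon 4 UGG (Trp): third position 1-fold.
Codon 5 UGU (Cys): third position 2-fold.
Codon 6 CCC (Pro): third position 4-fold.
Codon 7 GAG (Glu): third position 2-fold.
Codon 8 UAU (Tyr): third position 2-fold.
Codon 9 CUG (Leu): third position 4-fold.
Codon 10 CCU (Pro): third position 4-fold.
Four-fold degenerate third positions: 4.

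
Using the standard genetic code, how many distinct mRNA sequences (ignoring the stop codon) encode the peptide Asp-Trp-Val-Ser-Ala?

Asp: 2 codons.
Trp: 1 codon.
Val: 4 codons.
Ser: 6 codons.
Ala: 4 codons.
2 × 1 × 4 × 6 × 4 = 192.

192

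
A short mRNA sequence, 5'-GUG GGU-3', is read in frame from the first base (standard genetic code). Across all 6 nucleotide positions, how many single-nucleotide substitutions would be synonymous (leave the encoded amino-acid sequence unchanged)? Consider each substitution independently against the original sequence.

6

Codon 1 (GUG, Val): 3 synonymous substitutions.
Codon 2 (GGU, Gly): 3 synonymous substitutions.
Total: 3 + 3 = 6.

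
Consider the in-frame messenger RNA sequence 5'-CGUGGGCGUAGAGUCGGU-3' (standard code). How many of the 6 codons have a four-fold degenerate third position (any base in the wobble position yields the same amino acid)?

5

Codon 1 CGU (Arg): third position 4-fold.
Codon 2 GGG (Gly): third position 4-fold.
Codon 3 CGU (Arg): third position 4-fold.
Codon 4 AGA (Arg): third position 2-fold.
Codon 5 GUC (Val): third position 4-fold.
Codon 6 GGU (Gly): third position 4-fold.
Four-fold degenerate third positions: 5.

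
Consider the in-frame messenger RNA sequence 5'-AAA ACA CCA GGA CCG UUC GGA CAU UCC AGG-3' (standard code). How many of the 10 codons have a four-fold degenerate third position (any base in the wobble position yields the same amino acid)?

6

Codon 1 AAA (Lys): third position 2-fold.
Codon 2 ACA (Thr): third position 4-fold.
Codon 3 CCA (Pro): third position 4-fold.
Codon 4 GGA (Gly): third position 4-fold.
Codon 5 CCG (Pro): third position 4-fold.
Codon 6 UUC (Phe): third position 2-fold.
Codon 7 GGA (Gly): third position 4-fold.
Codon 8 CAU (His): third position 2-fold.
Codon 9 UCC (Ser): third position 4-fold.
Codon 10 AGG (Arg): third position 2-fold.
Four-fold degenerate third positions: 6.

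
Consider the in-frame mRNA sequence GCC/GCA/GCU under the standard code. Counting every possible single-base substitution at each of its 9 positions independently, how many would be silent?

9

Codon 1 (GCC, Ala): 3 synonymous substitutions.
Codon 2 (GCA, Ala): 3 synonymous substitutions.
Codon 3 (GCU, Ala): 3 synonymous substitutions.
Total: 3 + 3 + 3 = 9.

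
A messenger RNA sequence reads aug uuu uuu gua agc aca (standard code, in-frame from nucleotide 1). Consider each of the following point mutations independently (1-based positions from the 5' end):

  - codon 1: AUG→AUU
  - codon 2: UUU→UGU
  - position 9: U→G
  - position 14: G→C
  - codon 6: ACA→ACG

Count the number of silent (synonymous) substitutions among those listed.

1

Codon 1: AUG (Met) → AUU (Ile) — missense.
Codon 2: UUU (Phe) → UGU (Cys) — missense.
Codon 3: UUU (Phe) → UUG (Leu) — missense.
Codon 5: AGC (Ser) → ACC (Thr) — missense.
Codon 6: ACA (Thr) → ACG (Thr) — synonymous.
Synonymous: 1 of 5.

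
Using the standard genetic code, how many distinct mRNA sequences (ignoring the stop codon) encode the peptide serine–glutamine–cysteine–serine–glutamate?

288

Ser: 6 codons.
Gln: 2 codons.
Cys: 2 codons.
Ser: 6 codons.
Glu: 2 codons.
6 × 2 × 2 × 6 × 2 = 288.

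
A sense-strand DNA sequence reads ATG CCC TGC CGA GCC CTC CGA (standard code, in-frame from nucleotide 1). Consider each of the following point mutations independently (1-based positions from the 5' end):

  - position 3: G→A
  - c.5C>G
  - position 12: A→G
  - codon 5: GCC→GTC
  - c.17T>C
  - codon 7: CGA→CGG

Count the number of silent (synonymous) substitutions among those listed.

Codon 1: ATG (Met) → ATA (Ile) — missense.
Codon 2: CCC (Pro) → CGC (Arg) — missense.
Codon 4: CGA (Arg) → CGG (Arg) — synonymous.
Codon 5: GCC (Ala) → GTC (Val) — missense.
Codon 6: CTC (Leu) → CCC (Pro) — missense.
Codon 7: CGA (Arg) → CGG (Arg) — synonymous.
Synonymous: 2 of 6.

2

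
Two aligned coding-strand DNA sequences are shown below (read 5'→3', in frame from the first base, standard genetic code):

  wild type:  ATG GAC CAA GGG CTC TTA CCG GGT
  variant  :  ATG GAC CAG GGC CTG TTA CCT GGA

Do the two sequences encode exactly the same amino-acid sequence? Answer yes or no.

yes

Codon 1: ATG Met / ATG Met — identical.
Codon 2: GAC Asp / GAC Asp — identical.
Codon 3: CAA Gln / CAG Gln — synonymous.
Codon 4: GGG Gly / GGC Gly — synonymous.
Codon 5: CTC Leu / CTG Leu — synonymous.
Codon 6: TTA Leu / TTA Leu — identical.
Codon 7: CCG Pro / CCT Pro — synonymous.
Codon 8: GGT Gly / GGA Gly — synonymous.
Nonsynonymous differences: 0 → same protein.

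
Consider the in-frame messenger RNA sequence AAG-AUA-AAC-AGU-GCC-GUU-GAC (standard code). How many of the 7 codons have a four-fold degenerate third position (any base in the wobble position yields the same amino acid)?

Codon 1 AAG (Lys): third position 2-fold.
Codon 2 AUA (Ile): third position 3-fold.
Codon 3 AAC (Asn): third position 2-fold.
Codon 4 AGU (Ser): third position 2-fold.
Codon 5 GCC (Ala): third position 4-fold.
Codon 6 GUU (Val): third position 4-fold.
Codon 7 GAC (Asp): third position 2-fold.
Four-fold degenerate third positions: 2.

2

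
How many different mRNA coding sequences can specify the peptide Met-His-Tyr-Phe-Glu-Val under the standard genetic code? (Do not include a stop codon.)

Met: 1 codon.
His: 2 codons.
Tyr: 2 codons.
Phe: 2 codons.
Glu: 2 codons.
Val: 4 codons.
1 × 2 × 2 × 2 × 2 × 4 = 64.

64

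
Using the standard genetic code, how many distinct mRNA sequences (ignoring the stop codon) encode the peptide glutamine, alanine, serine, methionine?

48

Gln: 2 codons.
Ala: 4 codons.
Ser: 6 codons.
Met: 1 codon.
2 × 4 × 6 × 1 = 48.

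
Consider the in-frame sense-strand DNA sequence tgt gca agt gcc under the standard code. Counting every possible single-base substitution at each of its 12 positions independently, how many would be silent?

Codon 1 (TGT, Cys): 1 synonymous substitution.
Codon 2 (GCA, Ala): 3 synonymous substitutions.
Codon 3 (AGT, Ser): 1 synonymous substitution.
Codon 4 (GCC, Ala): 3 synonymous substitutions.
Total: 1 + 3 + 1 + 3 = 8.

8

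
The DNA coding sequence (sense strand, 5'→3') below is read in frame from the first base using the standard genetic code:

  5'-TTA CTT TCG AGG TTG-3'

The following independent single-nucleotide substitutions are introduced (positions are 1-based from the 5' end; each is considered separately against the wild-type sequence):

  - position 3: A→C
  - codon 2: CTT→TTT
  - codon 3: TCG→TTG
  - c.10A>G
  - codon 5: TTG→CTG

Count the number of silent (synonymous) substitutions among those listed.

Codon 1: TTA (Leu) → TTC (Phe) — missense.
Codon 2: CTT (Leu) → TTT (Phe) — missense.
Codon 3: TCG (Ser) → TTG (Leu) — missense.
Codon 4: AGG (Arg) → GGG (Gly) — missense.
Codon 5: TTG (Leu) → CTG (Leu) — synonymous.
Synonymous: 1 of 5.

1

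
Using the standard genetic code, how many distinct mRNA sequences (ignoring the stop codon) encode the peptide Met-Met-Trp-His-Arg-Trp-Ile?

Met: 1 codon.
Met: 1 codon.
Trp: 1 codon.
His: 2 codons.
Arg: 6 codons.
Trp: 1 codon.
Ile: 3 codons.
1 × 1 × 1 × 2 × 6 × 1 × 3 = 36.

36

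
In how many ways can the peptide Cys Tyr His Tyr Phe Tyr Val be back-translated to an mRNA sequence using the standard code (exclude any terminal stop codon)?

Cys: 2 codons.
Tyr: 2 codons.
His: 2 codons.
Tyr: 2 codons.
Phe: 2 codons.
Tyr: 2 codons.
Val: 4 codons.
2 × 2 × 2 × 2 × 2 × 2 × 4 = 256.

256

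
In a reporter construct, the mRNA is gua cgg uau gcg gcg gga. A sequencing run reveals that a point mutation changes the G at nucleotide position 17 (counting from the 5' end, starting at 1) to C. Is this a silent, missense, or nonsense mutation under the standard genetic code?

Position 17 falls in codon 6: GGA → Gly.
After the substitution the codon is GCA → Ala.
Gly ≠ Ala, so this is a missense mutation.

missense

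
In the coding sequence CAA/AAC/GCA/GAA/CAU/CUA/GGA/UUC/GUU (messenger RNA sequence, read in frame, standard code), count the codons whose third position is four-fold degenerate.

4

Codon 1 CAA (Gln): third position 2-fold.
Codon 2 AAC (Asn): third position 2-fold.
Codon 3 GCA (Ala): third position 4-fold.
Codon 4 GAA (Glu): third position 2-fold.
Codon 5 CAU (His): third position 2-fold.
Codon 6 CUA (Leu): third position 4-fold.
Codon 7 GGA (Gly): third position 4-fold.
Codon 8 UUC (Phe): third position 2-fold.
Codon 9 GUU (Val): third position 4-fold.
Four-fold degenerate third positions: 4.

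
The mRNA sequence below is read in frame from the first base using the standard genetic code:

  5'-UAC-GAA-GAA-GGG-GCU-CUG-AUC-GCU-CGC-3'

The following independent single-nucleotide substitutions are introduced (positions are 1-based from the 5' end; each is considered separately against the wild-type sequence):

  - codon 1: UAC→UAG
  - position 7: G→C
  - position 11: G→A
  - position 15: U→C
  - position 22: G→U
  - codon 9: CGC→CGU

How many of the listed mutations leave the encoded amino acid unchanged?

2

Codon 1: UAC (Tyr) → UAG (Stop) — nonsense.
Codon 3: GAA (Glu) → CAA (Gln) — missense.
Codon 4: GGG (Gly) → GAG (Glu) — missense.
Codon 5: GCU (Ala) → GCC (Ala) — synonymous.
Codon 8: GCU (Ala) → UCU (Ser) — missense.
Codon 9: CGC (Arg) → CGU (Arg) — synonymous.
Synonymous: 2 of 6.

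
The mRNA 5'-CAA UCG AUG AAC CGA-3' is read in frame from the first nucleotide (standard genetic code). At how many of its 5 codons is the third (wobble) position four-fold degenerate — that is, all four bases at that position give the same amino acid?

2

Codon 1 CAA (Gln): third position 2-fold.
Codon 2 UCG (Ser): third position 4-fold.
Codon 3 AUG (Met): third position 1-fold.
Codon 4 AAC (Asn): third position 2-fold.
Codon 5 CGA (Arg): third position 4-fold.
Four-fold degenerate third positions: 2.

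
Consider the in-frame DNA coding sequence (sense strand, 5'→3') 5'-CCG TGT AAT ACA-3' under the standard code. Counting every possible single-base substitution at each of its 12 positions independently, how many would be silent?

8

Codon 1 (CCG, Pro): 3 synonymous substitutions.
Codon 2 (TGT, Cys): 1 synonymous substitution.
Codon 3 (AAT, Asn): 1 synonymous substitution.
Codon 4 (ACA, Thr): 3 synonymous substitutions.
Total: 3 + 1 + 1 + 3 = 8.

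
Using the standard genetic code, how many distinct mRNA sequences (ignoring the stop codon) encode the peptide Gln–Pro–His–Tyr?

Gln: 2 codons.
Pro: 4 codons.
His: 2 codons.
Tyr: 2 codons.
2 × 4 × 2 × 2 = 32.

32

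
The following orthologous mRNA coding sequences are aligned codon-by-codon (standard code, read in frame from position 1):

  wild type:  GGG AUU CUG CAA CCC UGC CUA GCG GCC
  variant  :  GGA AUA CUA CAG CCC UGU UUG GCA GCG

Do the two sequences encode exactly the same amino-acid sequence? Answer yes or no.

Codon 1: GGG Gly / GGA Gly — synonymous.
Codon 2: AUU Ile / AUA Ile — synonymous.
Codon 3: CUG Leu / CUA Leu — synonymous.
Codon 4: CAA Gln / CAG Gln — synonymous.
Codon 5: CCC Pro / CCC Pro — identical.
Codon 6: UGC Cys / UGU Cys — synonymous.
Codon 7: CUA Leu / UUG Leu — synonymous.
Codon 8: GCG Ala / GCA Ala — synonymous.
Codon 9: GCC Ala / GCG Ala — synonymous.
Nonsynonymous differences: 0 → same protein.

yes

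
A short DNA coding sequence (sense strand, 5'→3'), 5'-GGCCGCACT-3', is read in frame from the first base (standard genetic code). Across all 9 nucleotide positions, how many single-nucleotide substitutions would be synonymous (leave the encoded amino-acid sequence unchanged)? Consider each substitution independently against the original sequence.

Codon 1 (GGC, Gly): 3 synonymous substitutions.
Codon 2 (CGC, Arg): 3 synonymous substitutions.
Codon 3 (ACT, Thr): 3 synonymous substitutions.
Total: 3 + 3 + 3 = 9.

9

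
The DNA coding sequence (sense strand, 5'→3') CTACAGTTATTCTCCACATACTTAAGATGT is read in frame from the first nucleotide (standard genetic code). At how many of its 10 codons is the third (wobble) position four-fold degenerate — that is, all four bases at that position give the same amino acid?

3

Codon 1 CTA (Leu): third position 4-fold.
Codon 2 CAG (Gln): third position 2-fold.
Codon 3 TTA (Leu): third position 2-fold.
Codon 4 TTC (Phe): third position 2-fold.
Codon 5 TCC (Ser): third position 4-fold.
Codon 6 ACA (Thr): third position 4-fold.
Codon 7 TAC (Tyr): third position 2-fold.
Codon 8 TTA (Leu): third position 2-fold.
Codon 9 AGA (Arg): third position 2-fold.
Codon 10 TGT (Cys): third position 2-fold.
Four-fold degenerate third positions: 3.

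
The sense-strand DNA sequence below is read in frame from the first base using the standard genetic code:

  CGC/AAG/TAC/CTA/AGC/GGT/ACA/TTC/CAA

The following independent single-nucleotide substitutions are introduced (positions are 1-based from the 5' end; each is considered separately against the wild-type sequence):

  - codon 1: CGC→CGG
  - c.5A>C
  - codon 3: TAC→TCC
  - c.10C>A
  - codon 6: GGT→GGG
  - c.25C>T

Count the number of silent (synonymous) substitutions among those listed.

2

Codon 1: CGC (Arg) → CGG (Arg) — synonymous.
Codon 2: AAG (Lys) → ACG (Thr) — missense.
Codon 3: TAC (Tyr) → TCC (Ser) — missense.
Codon 4: CTA (Leu) → ATA (Ile) — missense.
Codon 6: GGT (Gly) → GGG (Gly) — synonymous.
Codon 9: CAA (Gln) → TAA (Stop) — nonsense.
Synonymous: 2 of 6.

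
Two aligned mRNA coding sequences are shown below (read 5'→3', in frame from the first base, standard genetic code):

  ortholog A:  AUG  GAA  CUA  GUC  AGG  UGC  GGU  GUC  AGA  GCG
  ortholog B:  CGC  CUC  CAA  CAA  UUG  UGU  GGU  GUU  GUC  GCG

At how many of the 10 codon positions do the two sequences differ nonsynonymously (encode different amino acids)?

Codon 1: AUG Met / CGC Arg — nonsynonymous.
Codon 2: GAA Glu / CUC Leu — nonsynonymous.
Codon 3: CUA Leu / CAA Gln — nonsynonymous.
Codon 4: GUC Val / CAA Gln — nonsynonymous.
Codon 5: AGG Arg / UUG Leu — nonsynonymous.
Codon 6: UGC Cys / UGU Cys — synonymous.
Codon 7: GGU Gly / GGU Gly — identical.
Codon 8: GUC Val / GUU Val — synonymous.
Codon 9: AGA Arg / GUC Val — nonsynonymous.
Codon 10: GCG Ala / GCG Ala — identical.
Nonsynonymous differences: 6.

6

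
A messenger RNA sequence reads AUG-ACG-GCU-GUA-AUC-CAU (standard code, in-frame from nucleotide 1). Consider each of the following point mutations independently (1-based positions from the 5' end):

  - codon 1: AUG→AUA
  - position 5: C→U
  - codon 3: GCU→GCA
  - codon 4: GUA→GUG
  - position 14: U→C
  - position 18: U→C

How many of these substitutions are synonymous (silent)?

Codon 1: AUG (Met) → AUA (Ile) — missense.
Codon 2: ACG (Thr) → AUG (Met) — missense.
Codon 3: GCU (Ala) → GCA (Ala) — synonymous.
Codon 4: GUA (Val) → GUG (Val) — synonymous.
Codon 5: AUC (Ile) → ACC (Thr) — missense.
Codon 6: CAU (His) → CAC (His) — synonymous.
Synonymous: 3 of 6.

3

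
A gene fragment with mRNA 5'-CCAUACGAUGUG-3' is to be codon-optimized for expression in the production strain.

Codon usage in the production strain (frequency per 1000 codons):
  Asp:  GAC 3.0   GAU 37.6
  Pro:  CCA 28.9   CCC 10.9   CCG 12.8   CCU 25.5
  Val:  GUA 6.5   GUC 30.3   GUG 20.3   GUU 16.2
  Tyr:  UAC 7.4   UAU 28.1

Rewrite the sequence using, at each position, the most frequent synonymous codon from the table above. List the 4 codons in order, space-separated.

Codon 1 (Pro): best is CCA at 28.9.
Codon 2 (Tyr): best is UAU at 28.1.
Codon 3 (Asp): best is GAU at 37.6.
Codon 4 (Val): best is GUC at 30.3.

CCA UAU GAU GUC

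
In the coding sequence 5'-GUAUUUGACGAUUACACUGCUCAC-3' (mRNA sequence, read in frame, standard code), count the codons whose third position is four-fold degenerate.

Codon 1 GUA (Val): third position 4-fold.
Codon 2 UUU (Phe): third position 2-fold.
Codon 3 GAC (Asp): third position 2-fold.
Codon 4 GAU (Asp): third position 2-fold.
Codon 5 UAC (Tyr): third position 2-fold.
Codon 6 ACU (Thr): third position 4-fold.
Codon 7 GCU (Ala): third position 4-fold.
Codon 8 CAC (His): third position 2-fold.
Four-fold degenerate third positions: 3.

3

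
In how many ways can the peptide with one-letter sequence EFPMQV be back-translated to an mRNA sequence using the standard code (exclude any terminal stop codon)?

128

Glu: 2 codons.
Phe: 2 codons.
Pro: 4 codons.
Met: 1 codon.
Gln: 2 codons.
Val: 4 codons.
2 × 2 × 4 × 1 × 2 × 4 = 128.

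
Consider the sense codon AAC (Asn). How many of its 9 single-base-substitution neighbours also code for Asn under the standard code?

1

Position 1: none → 0 synonymous.
Position 2: none → 0 synonymous.
Position 3: AAT → 1 synonymous.
Total: 0 + 0 + 1 = 1.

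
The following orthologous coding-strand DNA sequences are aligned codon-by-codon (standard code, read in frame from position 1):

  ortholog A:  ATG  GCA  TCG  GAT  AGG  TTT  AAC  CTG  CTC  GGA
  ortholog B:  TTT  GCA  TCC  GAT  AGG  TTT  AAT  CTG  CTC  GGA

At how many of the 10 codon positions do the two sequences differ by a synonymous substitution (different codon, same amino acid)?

2

Codon 1: ATG Met / TTT Phe — nonsynonymous.
Codon 2: GCA Ala / GCA Ala — identical.
Codon 3: TCG Ser / TCC Ser — synonymous.
Codon 4: GAT Asp / GAT Asp — identical.
Codon 5: AGG Arg / AGG Arg — identical.
Codon 6: TTT Phe / TTT Phe — identical.
Codon 7: AAC Asn / AAT Asn — synonymous.
Codon 8: CTG Leu / CTG Leu — identical.
Codon 9: CTC Leu / CTC Leu — identical.
Codon 10: GGA Gly / GGA Gly — identical.
Synonymous differences: 2.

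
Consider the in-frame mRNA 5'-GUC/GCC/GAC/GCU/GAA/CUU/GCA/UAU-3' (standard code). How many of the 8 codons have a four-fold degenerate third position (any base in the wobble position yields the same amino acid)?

5

Codon 1 GUC (Val): third position 4-fold.
Codon 2 GCC (Ala): third position 4-fold.
Codon 3 GAC (Asp): third position 2-fold.
Codon 4 GCU (Ala): third position 4-fold.
Codon 5 GAA (Glu): third position 2-fold.
Codon 6 CUU (Leu): third position 4-fold.
Codon 7 GCA (Ala): third position 4-fold.
Codon 8 UAU (Tyr): third position 2-fold.
Four-fold degenerate third positions: 5.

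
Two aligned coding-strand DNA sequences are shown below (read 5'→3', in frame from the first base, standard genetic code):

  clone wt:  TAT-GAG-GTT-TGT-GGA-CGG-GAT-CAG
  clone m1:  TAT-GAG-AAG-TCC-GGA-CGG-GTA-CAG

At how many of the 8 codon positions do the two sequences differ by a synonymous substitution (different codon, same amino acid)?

Codon 1: TAT Tyr / TAT Tyr — identical.
Codon 2: GAG Glu / GAG Glu — identical.
Codon 3: GTT Val / AAG Lys — nonsynonymous.
Codon 4: TGT Cys / TCC Ser — nonsynonymous.
Codon 5: GGA Gly / GGA Gly — identical.
Codon 6: CGG Arg / CGG Arg — identical.
Codon 7: GAT Asp / GTA Val — nonsynonymous.
Codon 8: CAG Gln / CAG Gln — identical.
Synonymous differences: 0.

0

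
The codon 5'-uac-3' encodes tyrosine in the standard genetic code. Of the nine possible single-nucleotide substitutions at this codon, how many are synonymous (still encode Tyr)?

Position 1: none → 0 synonymous.
Position 2: none → 0 synonymous.
Position 3: UAU → 1 synonymous.
Total: 0 + 0 + 1 = 1.

1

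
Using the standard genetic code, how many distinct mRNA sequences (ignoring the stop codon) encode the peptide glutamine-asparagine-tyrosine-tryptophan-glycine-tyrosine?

Gln: 2 codons.
Asn: 2 codons.
Tyr: 2 codons.
Trp: 1 codon.
Gly: 4 codons.
Tyr: 2 codons.
2 × 2 × 2 × 1 × 4 × 2 = 64.

64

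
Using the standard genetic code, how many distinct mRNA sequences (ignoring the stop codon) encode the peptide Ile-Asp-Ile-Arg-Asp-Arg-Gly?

Ile: 3 codons.
Asp: 2 codons.
Ile: 3 codons.
Arg: 6 codons.
Asp: 2 codons.
Arg: 6 codons.
Gly: 4 codons.
3 × 2 × 3 × 6 × 2 × 6 × 4 = 5184.

5184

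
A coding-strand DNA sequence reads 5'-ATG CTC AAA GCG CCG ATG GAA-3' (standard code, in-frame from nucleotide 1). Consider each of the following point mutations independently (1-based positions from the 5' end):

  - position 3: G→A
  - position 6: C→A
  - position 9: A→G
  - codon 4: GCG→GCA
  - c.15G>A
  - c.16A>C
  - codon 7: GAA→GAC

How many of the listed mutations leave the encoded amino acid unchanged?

4

Codon 1: ATG (Met) → ATA (Ile) — missense.
Codon 2: CTC (Leu) → CTA (Leu) — synonymous.
Codon 3: AAA (Lys) → AAG (Lys) — synonymous.
Codon 4: GCG (Ala) → GCA (Ala) — synonymous.
Codon 5: CCG (Pro) → CCA (Pro) — synonymous.
Codon 6: ATG (Met) → CTG (Leu) — missense.
Codon 7: GAA (Glu) → GAC (Asp) — missense.
Synonymous: 4 of 7.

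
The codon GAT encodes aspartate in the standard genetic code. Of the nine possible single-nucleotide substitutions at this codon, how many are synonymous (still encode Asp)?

Position 1: none → 0 synonymous.
Position 2: none → 0 synonymous.
Position 3: GAC → 1 synonymous.
Total: 0 + 0 + 1 = 1.

1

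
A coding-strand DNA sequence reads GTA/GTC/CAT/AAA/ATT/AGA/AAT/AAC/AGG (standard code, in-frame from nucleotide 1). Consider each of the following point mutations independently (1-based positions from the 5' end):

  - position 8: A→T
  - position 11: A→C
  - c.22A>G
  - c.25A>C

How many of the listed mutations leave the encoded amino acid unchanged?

Codon 3: CAT (His) → CTT (Leu) — missense.
Codon 4: AAA (Lys) → ACA (Thr) — missense.
Codon 8: AAC (Asn) → GAC (Asp) — missense.
Codon 9: AGG (Arg) → CGG (Arg) — synonymous.
Synonymous: 1 of 4.

1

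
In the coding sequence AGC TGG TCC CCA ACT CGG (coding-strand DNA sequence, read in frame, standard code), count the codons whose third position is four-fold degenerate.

Codon 1 AGC (Ser): third position 2-fold.
Codon 2 TGG (Trp): third position 1-fold.
Codon 3 TCC (Ser): third position 4-fold.
Codon 4 CCA (Pro): third position 4-fold.
Codon 5 ACT (Thr): third position 4-fold.
Codon 6 CGG (Arg): third position 4-fold.
Four-fold degenerate third positions: 4.

4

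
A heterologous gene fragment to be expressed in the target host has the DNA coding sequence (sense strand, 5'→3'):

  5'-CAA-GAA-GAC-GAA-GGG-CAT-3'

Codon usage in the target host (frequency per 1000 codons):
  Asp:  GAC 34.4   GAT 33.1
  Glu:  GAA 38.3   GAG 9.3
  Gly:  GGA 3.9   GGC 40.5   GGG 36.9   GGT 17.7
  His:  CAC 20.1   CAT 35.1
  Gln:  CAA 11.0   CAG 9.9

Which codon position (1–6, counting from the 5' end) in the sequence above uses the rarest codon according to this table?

Codon 1 CAA (Gln): 11.0 per 1000.
Codon 2 GAA (Glu): 38.3 per 1000.
Codon 3 GAC (Asp): 34.4 per 1000.
Codon 4 GAA (Glu): 38.3 per 1000.
Codon 5 GGG (Gly): 36.9 per 1000.
Codon 6 CAT (His): 35.1 per 1000.
Lowest frequency is 11.0 at codon 1.

1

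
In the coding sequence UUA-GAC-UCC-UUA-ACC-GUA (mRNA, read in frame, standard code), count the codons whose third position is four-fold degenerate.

3

Codon 1 UUA (Leu): third position 2-fold.
Codon 2 GAC (Asp): third position 2-fold.
Codon 3 UCC (Ser): third position 4-fold.
Codon 4 UUA (Leu): third position 2-fold.
Codon 5 ACC (Thr): third position 4-fold.
Codon 6 GUA (Val): third position 4-fold.
Four-fold degenerate third positions: 3.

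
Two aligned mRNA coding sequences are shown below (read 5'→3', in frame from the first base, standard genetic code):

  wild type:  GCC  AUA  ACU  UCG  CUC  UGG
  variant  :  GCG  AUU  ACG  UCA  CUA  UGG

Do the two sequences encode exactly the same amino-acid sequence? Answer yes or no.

Codon 1: GCC Ala / GCG Ala — synonymous.
Codon 2: AUA Ile / AUU Ile — synonymous.
Codon 3: ACU Thr / ACG Thr — synonymous.
Codon 4: UCG Ser / UCA Ser — synonymous.
Codon 5: CUC Leu / CUA Leu — synonymous.
Codon 6: UGG Trp / UGG Trp — identical.
Nonsynonymous differences: 0 → same protein.

yes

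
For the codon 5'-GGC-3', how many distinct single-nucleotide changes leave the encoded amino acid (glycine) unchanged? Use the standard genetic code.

Position 1: none → 0 synonymous.
Position 2: none → 0 synonymous.
Position 3: GGU, GGA, GGG → 3 synonymous.
Total: 0 + 0 + 3 = 3.

3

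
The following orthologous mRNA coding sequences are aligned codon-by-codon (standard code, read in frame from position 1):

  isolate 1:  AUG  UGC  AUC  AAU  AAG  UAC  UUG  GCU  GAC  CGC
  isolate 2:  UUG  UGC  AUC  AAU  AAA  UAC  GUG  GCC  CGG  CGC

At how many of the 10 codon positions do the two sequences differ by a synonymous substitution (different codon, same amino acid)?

Codon 1: AUG Met / UUG Leu — nonsynonymous.
Codon 2: UGC Cys / UGC Cys — identical.
Codon 3: AUC Ile / AUC Ile — identical.
Codon 4: AAU Asn / AAU Asn — identical.
Codon 5: AAG Lys / AAA Lys — synonymous.
Codon 6: UAC Tyr / UAC Tyr — identical.
Codon 7: UUG Leu / GUG Val — nonsynonymous.
Codon 8: GCU Ala / GCC Ala — synonymous.
Codon 9: GAC Asp / CGG Arg — nonsynonymous.
Codon 10: CGC Arg / CGC Arg — identical.
Synonymous differences: 2.

2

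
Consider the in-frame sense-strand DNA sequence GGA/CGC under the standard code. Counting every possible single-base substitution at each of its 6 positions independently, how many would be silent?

Codon 1 (GGA, Gly): 3 synonymous substitutions.
Codon 2 (CGC, Arg): 3 synonymous substitutions.
Total: 3 + 3 = 6.

6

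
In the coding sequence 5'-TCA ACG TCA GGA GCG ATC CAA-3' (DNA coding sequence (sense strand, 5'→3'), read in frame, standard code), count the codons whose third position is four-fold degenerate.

Codon 1 TCA (Ser): third position 4-fold.
Codon 2 ACG (Thr): third position 4-fold.
Codon 3 TCA (Ser): third position 4-fold.
Codon 4 GGA (Gly): third position 4-fold.
Codon 5 GCG (Ala): third position 4-fold.
Codon 6 ATC (Ile): third position 3-fold.
Codon 7 CAA (Gln): third position 2-fold.
Four-fold degenerate third positions: 5.

5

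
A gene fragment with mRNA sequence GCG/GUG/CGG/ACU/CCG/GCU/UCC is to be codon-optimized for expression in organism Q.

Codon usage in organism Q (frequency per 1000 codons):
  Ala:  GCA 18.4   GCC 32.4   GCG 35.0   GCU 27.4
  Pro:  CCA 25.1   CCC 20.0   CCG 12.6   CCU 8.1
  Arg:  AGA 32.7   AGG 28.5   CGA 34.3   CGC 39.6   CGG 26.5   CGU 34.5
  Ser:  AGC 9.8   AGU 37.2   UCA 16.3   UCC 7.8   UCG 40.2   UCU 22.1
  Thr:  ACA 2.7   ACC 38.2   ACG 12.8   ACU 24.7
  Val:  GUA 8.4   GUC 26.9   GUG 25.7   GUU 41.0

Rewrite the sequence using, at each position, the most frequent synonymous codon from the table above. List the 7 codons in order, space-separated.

GCG GUU CGC ACC CCA GCG UCG

Codon 1 (Ala): best is GCG at 35.0.
Codon 2 (Val): best is GUU at 41.0.
Codon 3 (Arg): best is CGC at 39.6.
Codon 4 (Thr): best is ACC at 38.2.
Codon 5 (Pro): best is CCA at 25.1.
Codon 6 (Ala): best is GCG at 35.0.
Codon 7 (Ser): best is UCG at 40.2.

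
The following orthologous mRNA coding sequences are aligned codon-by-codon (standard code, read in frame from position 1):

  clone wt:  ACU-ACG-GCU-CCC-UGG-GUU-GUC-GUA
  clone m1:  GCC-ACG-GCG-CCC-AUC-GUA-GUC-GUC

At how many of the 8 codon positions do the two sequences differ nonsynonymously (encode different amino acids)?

Codon 1: ACU Thr / GCC Ala — nonsynonymous.
Codon 2: ACG Thr / ACG Thr — identical.
Codon 3: GCU Ala / GCG Ala — synonymous.
Codon 4: CCC Pro / CCC Pro — identical.
Codon 5: UGG Trp / AUC Ile — nonsynonymous.
Codon 6: GUU Val / GUA Val — synonymous.
Codon 7: GUC Val / GUC Val — identical.
Codon 8: GUA Val / GUC Val — synonymous.
Nonsynonymous differences: 2.

2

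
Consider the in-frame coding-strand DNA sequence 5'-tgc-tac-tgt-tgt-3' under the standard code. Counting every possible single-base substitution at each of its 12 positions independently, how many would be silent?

4

Codon 1 (TGC, Cys): 1 synonymous substitution.
Codon 2 (TAC, Tyr): 1 synonymous substitution.
Codon 3 (TGT, Cys): 1 synonymous substitution.
Codon 4 (TGT, Cys): 1 synonymous substitution.
Total: 1 + 1 + 1 + 1 = 4.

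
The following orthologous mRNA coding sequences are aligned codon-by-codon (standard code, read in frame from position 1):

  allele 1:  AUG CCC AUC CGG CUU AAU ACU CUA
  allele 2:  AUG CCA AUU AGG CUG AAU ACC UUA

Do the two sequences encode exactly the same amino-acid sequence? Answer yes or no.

yes

Codon 1: AUG Met / AUG Met — identical.
Codon 2: CCC Pro / CCA Pro — synonymous.
Codon 3: AUC Ile / AUU Ile — synonymous.
Codon 4: CGG Arg / AGG Arg — synonymous.
Codon 5: CUU Leu / CUG Leu — synonymous.
Codon 6: AAU Asn / AAU Asn — identical.
Codon 7: ACU Thr / ACC Thr — synonymous.
Codon 8: CUA Leu / UUA Leu — synonymous.
Nonsynonymous differences: 0 → same protein.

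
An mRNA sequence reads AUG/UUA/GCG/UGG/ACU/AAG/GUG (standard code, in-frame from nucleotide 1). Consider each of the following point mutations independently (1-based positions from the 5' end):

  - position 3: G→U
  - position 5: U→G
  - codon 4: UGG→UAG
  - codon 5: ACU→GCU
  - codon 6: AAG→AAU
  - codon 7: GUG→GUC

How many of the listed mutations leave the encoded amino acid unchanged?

1

Codon 1: AUG (Met) → AUU (Ile) — missense.
Codon 2: UUA (Leu) → UGA (Stop) — nonsense.
Codon 4: UGG (Trp) → UAG (Stop) — nonsense.
Codon 5: ACU (Thr) → GCU (Ala) — missense.
Codon 6: AAG (Lys) → AAU (Asn) — missense.
Codon 7: GUG (Val) → GUC (Val) — synonymous.
Synonymous: 1 of 6.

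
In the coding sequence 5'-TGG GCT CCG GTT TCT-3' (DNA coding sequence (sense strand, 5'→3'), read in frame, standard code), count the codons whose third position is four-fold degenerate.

4

Codon 1 TGG (Trp): third position 1-fold.
Codon 2 GCT (Ala): third position 4-fold.
Codon 3 CCG (Pro): third position 4-fold.
Codon 4 GTT (Val): third position 4-fold.
Codon 5 TCT (Ser): third position 4-fold.
Four-fold degenerate third positions: 4.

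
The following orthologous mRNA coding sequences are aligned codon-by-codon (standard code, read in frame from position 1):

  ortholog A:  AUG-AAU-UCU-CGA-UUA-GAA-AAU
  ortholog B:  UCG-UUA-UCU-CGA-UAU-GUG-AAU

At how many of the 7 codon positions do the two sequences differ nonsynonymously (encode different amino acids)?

Codon 1: AUG Met / UCG Ser — nonsynonymous.
Codon 2: AAU Asn / UUA Leu — nonsynonymous.
Codon 3: UCU Ser / UCU Ser — identical.
Codon 4: CGA Arg / CGA Arg — identical.
Codon 5: UUA Leu / UAU Tyr — nonsynonymous.
Codon 6: GAA Glu / GUG Val — nonsynonymous.
Codon 7: AAU Asn / AAU Asn — identical.
Nonsynonymous differences: 4.

4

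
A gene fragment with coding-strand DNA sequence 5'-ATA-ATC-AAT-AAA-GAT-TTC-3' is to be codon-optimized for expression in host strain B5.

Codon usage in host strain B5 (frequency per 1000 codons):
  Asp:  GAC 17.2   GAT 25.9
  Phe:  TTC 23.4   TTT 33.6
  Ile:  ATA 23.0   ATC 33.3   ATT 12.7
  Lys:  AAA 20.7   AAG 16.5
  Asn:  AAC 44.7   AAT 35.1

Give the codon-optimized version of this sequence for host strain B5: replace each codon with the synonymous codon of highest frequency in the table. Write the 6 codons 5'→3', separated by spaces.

ATC ATC AAC AAA GAT TTT

Codon 1 (Ile): best is ATC at 33.3.
Codon 2 (Ile): best is ATC at 33.3.
Codon 3 (Asn): best is AAC at 44.7.
Codon 4 (Lys): best is AAA at 20.7.
Codon 5 (Asp): best is GAT at 25.9.
Codon 6 (Phe): best is TTT at 33.6.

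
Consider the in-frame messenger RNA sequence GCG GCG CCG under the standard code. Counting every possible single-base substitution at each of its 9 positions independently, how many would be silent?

9

Codon 1 (GCG, Ala): 3 synonymous substitutions.
Codon 2 (GCG, Ala): 3 synonymous substitutions.
Codon 3 (CCG, Pro): 3 synonymous substitutions.
Total: 3 + 3 + 3 = 9.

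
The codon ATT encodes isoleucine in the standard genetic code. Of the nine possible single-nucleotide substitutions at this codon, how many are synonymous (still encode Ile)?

Position 1: none → 0 synonymous.
Position 2: none → 0 synonymous.
Position 3: ATC, ATA → 2 synonymous.
Total: 0 + 0 + 2 = 2.

2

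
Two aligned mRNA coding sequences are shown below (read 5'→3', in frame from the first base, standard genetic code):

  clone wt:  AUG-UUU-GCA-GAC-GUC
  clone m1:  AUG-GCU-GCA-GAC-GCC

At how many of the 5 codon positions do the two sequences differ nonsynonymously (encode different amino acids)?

2

Codon 1: AUG Met / AUG Met — identical.
Codon 2: UUU Phe / GCU Ala — nonsynonymous.
Codon 3: GCA Ala / GCA Ala — identical.
Codon 4: GAC Asp / GAC Asp — identical.
Codon 5: GUC Val / GCC Ala — nonsynonymous.
Nonsynonymous differences: 2.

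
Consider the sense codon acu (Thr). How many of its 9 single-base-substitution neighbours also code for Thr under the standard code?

Position 1: none → 0 synonymous.
Position 2: none → 0 synonymous.
Position 3: ACC, ACA, ACG → 3 synonymous.
Total: 0 + 0 + 3 = 3.

3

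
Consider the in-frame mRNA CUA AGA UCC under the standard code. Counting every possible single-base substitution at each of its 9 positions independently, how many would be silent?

9

Codon 1 (CUA, Leu): 4 synonymous substitutions.
Codon 2 (AGA, Arg): 2 synonymous substitutions.
Codon 3 (UCC, Ser): 3 synonymous substitutions.
Total: 4 + 2 + 3 = 9.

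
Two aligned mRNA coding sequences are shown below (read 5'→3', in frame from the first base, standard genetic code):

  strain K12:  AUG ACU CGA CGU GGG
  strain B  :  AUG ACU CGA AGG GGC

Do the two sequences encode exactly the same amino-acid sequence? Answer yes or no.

yes

Codon 1: AUG Met / AUG Met — identical.
Codon 2: ACU Thr / ACU Thr — identical.
Codon 3: CGA Arg / CGA Arg — identical.
Codon 4: CGU Arg / AGG Arg — synonymous.
Codon 5: GGG Gly / GGC Gly — synonymous.
Nonsynonymous differences: 0 → same protein.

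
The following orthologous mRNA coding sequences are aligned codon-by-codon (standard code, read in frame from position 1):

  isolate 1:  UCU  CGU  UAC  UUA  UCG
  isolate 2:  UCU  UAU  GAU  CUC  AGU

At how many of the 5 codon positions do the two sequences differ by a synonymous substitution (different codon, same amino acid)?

Codon 1: UCU Ser / UCU Ser — identical.
Codon 2: CGU Arg / UAU Tyr — nonsynonymous.
Codon 3: UAC Tyr / GAU Asp — nonsynonymous.
Codon 4: UUA Leu / CUC Leu — synonymous.
Codon 5: UCG Ser / AGU Ser — synonymous.
Synonymous differences: 2.

2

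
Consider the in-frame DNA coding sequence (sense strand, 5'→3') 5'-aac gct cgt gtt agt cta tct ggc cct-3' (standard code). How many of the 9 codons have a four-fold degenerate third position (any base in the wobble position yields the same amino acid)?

7

Codon 1 AAC (Asn): third position 2-fold.
Codon 2 GCT (Ala): third position 4-fold.
Codon 3 CGT (Arg): third position 4-fold.
Codon 4 GTT (Val): third position 4-fold.
Codon 5 AGT (Ser): third position 2-fold.
Codon 6 CTA (Leu): third position 4-fold.
Codon 7 TCT (Ser): third position 4-fold.
Codon 8 GGC (Gly): third position 4-fold.
Codon 9 CCT (Pro): third position 4-fold.
Four-fold degenerate third positions: 7.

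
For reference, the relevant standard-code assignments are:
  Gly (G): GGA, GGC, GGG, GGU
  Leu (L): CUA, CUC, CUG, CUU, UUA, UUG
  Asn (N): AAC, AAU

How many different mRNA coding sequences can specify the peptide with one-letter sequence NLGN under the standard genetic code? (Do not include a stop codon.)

Asn: 2 codons.
Leu: 6 codons.
Gly: 4 codons.
Asn: 2 codons.
2 × 6 × 4 × 2 = 96.

96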